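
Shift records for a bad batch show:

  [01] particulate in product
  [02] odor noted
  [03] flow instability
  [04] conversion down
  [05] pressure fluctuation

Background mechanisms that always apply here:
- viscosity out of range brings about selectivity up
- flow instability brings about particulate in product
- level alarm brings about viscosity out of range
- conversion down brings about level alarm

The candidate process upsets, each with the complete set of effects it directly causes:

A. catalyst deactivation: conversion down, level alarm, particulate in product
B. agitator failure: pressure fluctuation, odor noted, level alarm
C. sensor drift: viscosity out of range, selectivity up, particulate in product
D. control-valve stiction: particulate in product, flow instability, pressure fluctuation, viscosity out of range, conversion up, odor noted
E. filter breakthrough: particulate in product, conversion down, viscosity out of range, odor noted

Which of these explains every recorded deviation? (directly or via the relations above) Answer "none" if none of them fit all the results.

none

Testing each hypothesis:
(A) catalyst deactivation — particulate in product ✓; odor noted ✗; flow instability ✗; conversion down ✓; pressure fluctuation ✗
(B) agitator failure — particulate in product ✗; odor noted ✓; flow instability ✗; conversion down ✗; pressure fluctuation ✓
(C) sensor drift — particulate in product ✓; odor noted ✗; flow instability ✗; conversion down ✗; pressure fluctuation ✗
(D) control-valve stiction — particulate in product ✓; odor noted ✓; flow instability ✓; conversion down ✗; pressure fluctuation ✓
(E) filter breakthrough — particulate in product ✓; odor noted ✓; flow instability ✗; conversion down ✓; pressure fluctuation ✗
No candidate is consistent with all observations.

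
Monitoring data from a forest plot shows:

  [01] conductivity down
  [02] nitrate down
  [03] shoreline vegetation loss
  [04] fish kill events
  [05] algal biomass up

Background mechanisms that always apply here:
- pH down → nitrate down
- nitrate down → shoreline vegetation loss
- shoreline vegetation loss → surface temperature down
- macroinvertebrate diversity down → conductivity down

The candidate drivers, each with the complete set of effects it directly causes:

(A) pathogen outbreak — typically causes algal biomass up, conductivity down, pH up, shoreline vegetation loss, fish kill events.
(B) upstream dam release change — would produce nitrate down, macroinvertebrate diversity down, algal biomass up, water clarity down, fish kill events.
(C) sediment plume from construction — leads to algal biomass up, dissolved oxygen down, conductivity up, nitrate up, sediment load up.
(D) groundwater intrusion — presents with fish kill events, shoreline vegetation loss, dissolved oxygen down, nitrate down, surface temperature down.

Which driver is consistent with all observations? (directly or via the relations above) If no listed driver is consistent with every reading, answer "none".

For each candidate, compare predicted effects to what was observed:
(A) pathogen outbreak — conductivity down +; nitrate down -; shoreline vegetation loss +; fish kill events +; algal biomass up +
(B) upstream dam release change — conductivity down + (through macroinvertebrate diversity down → conductivity down); nitrate down +; shoreline vegetation loss + (through nitrate down → shoreline vegetation loss); fish kill events +; algal biomass up +
(C) sediment plume from construction — conductivity down -; nitrate down -; shoreline vegetation loss -; fish kill events -; algal biomass up +
(D) groundwater intrusion — does not account for conductivity down, algal biomass up
Only (B) is consistent with every observation.

B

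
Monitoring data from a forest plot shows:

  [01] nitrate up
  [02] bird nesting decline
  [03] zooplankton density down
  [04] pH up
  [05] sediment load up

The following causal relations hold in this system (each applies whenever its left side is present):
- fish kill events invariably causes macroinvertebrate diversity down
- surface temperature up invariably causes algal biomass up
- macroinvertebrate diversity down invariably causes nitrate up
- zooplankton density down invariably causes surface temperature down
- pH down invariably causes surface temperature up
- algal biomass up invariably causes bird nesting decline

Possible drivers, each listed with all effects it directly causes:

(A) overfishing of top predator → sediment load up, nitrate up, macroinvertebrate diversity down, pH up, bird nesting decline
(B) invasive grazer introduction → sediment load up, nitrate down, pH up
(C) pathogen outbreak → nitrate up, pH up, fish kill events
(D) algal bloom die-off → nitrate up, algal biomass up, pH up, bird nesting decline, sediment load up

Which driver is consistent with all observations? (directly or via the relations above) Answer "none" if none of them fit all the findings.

none

For each candidate, compare predicted effects to what was observed:
(A) overfishing of top predator — does not account for zooplankton density down
(B) invasive grazer introduction — nitrate up -; bird nesting decline -; zooplankton density down -; pH up +; sediment load up +
(C) pathogen outbreak — nitrate up +; bird nesting decline -; zooplankton density down -; pH up +; sediment load up -
(D) algal bloom die-off — nitrate up +; bird nesting decline +; zooplankton density down -; pH up +; sediment load up +
No candidate is consistent with all observations.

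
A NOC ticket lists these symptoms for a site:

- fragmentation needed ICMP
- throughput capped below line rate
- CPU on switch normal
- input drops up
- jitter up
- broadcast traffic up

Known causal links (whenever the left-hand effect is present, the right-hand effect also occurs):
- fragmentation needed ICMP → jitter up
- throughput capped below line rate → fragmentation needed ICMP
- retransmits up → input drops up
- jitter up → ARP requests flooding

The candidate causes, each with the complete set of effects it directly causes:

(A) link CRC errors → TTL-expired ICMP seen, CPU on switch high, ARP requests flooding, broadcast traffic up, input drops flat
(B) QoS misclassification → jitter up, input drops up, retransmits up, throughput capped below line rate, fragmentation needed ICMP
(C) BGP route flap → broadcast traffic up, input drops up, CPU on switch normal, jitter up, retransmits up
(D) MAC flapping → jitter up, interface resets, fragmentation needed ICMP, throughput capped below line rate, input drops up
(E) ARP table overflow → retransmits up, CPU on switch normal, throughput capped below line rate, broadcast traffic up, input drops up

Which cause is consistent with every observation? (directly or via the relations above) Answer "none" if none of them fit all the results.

Checking each candidate against the observations:
(A) link CRC errors — fails on fragmentation needed ICMP, throughput capped below line rate, CPU on switch normal, input drops up, jitter up (predicts CPU on switch high, not CPU on switch normal; predicts input drops flat, not input drops up)
(B) QoS misclassification — does not account for CPU on switch normal, broadcast traffic up
(C) BGP route flap — does not account for fragmentation needed ICMP, throughput capped below line rate
(D) MAC flapping — does not account for CPU on switch normal, broadcast traffic up
(E) ARP table overflow — fragmentation needed ICMP ✓ (by throughput capped below line rate → fragmentation needed ICMP); throughput capped below line rate ✓; CPU on switch normal ✓; input drops up ✓; jitter up ✓ (by throughput capped below line rate → fragmentation needed ICMP → jitter up); broadcast traffic up ✓
(E) is the only candidate with no mismatches.

E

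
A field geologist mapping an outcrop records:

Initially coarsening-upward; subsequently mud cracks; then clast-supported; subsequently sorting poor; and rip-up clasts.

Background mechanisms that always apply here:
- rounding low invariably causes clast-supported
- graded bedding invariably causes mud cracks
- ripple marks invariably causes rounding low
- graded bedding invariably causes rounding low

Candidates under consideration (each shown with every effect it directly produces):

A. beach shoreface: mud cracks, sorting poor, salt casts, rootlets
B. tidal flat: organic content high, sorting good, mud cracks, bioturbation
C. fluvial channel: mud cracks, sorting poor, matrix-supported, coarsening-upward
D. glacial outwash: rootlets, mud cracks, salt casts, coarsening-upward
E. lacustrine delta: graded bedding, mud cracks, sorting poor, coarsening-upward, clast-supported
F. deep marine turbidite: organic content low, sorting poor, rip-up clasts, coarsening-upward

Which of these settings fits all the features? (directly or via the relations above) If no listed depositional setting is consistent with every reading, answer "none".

none

Testing each hypothesis:
(A) beach shoreface — does not account for coarsening-upward, clast-supported, rip-up clasts
(B) tidal flat — coarsening-upward ✗; mud cracks ✓; clast-supported ✗; sorting poor ✗; rip-up clasts ✗
(C) fluvial channel — coarsening-upward ✓; mud cracks ✓; clast-supported ✗; sorting poor ✓; rip-up clasts ✗
(D) glacial outwash — coarsening-upward ✓; mud cracks ✓; clast-supported ✗; sorting poor ✗; rip-up clasts ✗
(E) lacustrine delta — coarsening-upward ✓; mud cracks ✓; clast-supported ✓; sorting poor ✓; rip-up clasts ✗
(F) deep marine turbidite — does not account for mud cracks, clast-supported
Every candidate fails on at least one observation.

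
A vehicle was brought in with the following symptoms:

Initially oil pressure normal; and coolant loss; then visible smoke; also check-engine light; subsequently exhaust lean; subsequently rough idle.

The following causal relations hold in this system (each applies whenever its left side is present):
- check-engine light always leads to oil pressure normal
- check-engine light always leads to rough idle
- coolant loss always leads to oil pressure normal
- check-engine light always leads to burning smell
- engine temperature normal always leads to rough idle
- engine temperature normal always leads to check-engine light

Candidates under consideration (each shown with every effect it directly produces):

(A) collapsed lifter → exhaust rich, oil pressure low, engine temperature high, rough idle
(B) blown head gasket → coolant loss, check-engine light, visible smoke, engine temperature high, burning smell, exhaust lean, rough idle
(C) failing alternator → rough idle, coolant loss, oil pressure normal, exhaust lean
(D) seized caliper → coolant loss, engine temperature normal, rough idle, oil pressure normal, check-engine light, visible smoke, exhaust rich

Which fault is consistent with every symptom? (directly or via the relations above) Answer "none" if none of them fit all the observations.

Per-candidate check:
(A) collapsed lifter — fails on oil pressure normal, coolant loss, visible smoke, check-engine light, exhaust lean (predicts oil pressure low, not oil pressure normal; predicts exhaust rich, not exhaust lean)
(B) blown head gasket — accounts for every observation (oil pressure normal through check-engine light → oil pressure normal)
(C) failing alternator — oil pressure normal +; coolant loss +; visible smoke -; check-engine light -; exhaust lean +; rough idle +
(D) seized caliper — fails on exhaust lean (predicts exhaust rich, not exhaust lean)
Only (B) is consistent with every observation.

B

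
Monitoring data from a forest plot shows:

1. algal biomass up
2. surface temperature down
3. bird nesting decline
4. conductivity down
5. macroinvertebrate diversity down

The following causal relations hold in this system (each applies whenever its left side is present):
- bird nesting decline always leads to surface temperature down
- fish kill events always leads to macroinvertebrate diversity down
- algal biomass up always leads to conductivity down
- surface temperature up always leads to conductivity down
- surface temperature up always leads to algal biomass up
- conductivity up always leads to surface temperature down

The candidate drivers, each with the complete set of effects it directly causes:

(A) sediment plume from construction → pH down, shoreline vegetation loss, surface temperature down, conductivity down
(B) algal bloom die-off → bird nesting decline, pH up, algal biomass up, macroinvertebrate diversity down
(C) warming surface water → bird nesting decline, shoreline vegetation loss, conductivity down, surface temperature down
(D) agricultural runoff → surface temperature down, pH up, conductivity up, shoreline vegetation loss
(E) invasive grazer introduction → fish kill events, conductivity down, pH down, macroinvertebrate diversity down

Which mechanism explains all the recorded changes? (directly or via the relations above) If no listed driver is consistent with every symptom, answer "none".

B

Checking each candidate against the observations:
(A) sediment plume from construction — algal biomass up NO; surface temperature down yes; bird nesting decline NO; conductivity down yes; macroinvertebrate diversity down NO
(B) algal bloom die-off — algal biomass up yes; surface temperature down yes (through bird nesting decline → surface temperature down); bird nesting decline yes; conductivity down yes (through algal biomass up → conductivity down); macroinvertebrate diversity down yes
(C) warming surface water — does not account for algal biomass up, macroinvertebrate diversity down
(D) agricultural runoff — fails on algal biomass up, bird nesting decline, conductivity down, macroinvertebrate diversity down (predicts conductivity up, not conductivity down)
(E) invasive grazer introduction — algal biomass up NO; surface temperature down NO; bird nesting decline NO; conductivity down yes; macroinvertebrate diversity down yes
Only (B) is consistent with every observation.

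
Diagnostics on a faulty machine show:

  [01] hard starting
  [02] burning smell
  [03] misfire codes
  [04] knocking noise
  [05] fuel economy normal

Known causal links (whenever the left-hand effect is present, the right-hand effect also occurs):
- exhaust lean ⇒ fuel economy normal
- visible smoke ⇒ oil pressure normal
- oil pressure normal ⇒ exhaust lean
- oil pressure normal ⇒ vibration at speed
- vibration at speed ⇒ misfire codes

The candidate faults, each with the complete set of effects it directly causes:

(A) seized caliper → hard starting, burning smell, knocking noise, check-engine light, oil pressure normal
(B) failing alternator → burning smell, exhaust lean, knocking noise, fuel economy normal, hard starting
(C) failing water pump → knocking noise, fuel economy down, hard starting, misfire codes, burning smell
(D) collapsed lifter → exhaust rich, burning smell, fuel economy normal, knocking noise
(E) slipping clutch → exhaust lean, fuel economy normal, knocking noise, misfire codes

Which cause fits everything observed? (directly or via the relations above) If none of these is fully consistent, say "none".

A

For each candidate, compare predicted effects to what was observed:
(A) seized caliper — hard starting yes; burning smell yes; misfire codes yes (via oil pressure normal → vibration at speed → misfire codes); knocking noise yes; fuel economy normal yes (via oil pressure normal → exhaust lean → fuel economy normal)
(B) failing alternator — hard starting yes; burning smell yes; misfire codes NO; knocking noise yes; fuel economy normal yes
(C) failing water pump — hard starting yes; burning smell yes; misfire codes yes; knocking noise yes; fuel economy normal NO
(D) collapsed lifter — does not account for hard starting, misfire codes
(E) slipping clutch — hard starting NO; burning smell NO; misfire codes yes; knocking noise yes; fuel economy normal yes
Only (A) is consistent with every observation.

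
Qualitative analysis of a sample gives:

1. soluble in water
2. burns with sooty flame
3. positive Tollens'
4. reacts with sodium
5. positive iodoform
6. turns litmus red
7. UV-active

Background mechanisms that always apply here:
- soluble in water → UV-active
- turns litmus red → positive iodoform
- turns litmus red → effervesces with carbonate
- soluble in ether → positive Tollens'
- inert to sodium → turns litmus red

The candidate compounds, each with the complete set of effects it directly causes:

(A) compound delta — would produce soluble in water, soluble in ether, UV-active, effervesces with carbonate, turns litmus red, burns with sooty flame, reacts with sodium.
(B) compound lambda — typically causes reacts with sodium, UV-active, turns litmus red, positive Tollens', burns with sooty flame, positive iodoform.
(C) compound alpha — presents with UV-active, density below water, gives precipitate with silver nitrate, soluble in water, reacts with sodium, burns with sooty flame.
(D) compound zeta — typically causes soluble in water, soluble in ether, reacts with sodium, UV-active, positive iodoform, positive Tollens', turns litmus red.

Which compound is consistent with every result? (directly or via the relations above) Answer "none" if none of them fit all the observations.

A

Checking each candidate against the observations:
(A) compound delta — accounts for every observation (positive Tollens' via soluble in ether → positive Tollens')
(B) compound lambda — does not account for soluble in water
(C) compound alpha — does not account for positive Tollens', positive iodoform, turns litmus red
(D) compound zeta — does not account for burns with sooty flame
(A) is the only candidate with no mismatches.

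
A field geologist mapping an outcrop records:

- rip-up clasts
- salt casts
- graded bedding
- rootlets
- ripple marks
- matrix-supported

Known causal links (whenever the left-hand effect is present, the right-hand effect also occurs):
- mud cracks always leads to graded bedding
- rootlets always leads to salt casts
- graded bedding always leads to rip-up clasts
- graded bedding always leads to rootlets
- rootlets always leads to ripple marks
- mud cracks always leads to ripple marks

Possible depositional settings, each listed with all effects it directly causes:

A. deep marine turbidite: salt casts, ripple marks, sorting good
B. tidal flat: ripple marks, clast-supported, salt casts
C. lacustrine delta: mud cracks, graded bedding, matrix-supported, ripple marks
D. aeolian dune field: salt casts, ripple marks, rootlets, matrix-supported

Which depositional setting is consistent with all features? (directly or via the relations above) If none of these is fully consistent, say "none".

Testing each hypothesis:
(A) deep marine turbidite — rip-up clasts ✗; salt casts ✓; graded bedding ✗; rootlets ✗; ripple marks ✓; matrix-supported ✗
(B) tidal flat — rip-up clasts ✗; salt casts ✓; graded bedding ✗; rootlets ✗; ripple marks ✓; matrix-supported ✗
(C) lacustrine delta — accounts for every observation (rip-up clasts via graded bedding → rip-up clasts)
(D) aeolian dune field — rip-up clasts ✗; salt casts ✓; graded bedding ✗; rootlets ✓; ripple marks ✓; matrix-supported ✓
(C) is the only candidate with no mismatches.

C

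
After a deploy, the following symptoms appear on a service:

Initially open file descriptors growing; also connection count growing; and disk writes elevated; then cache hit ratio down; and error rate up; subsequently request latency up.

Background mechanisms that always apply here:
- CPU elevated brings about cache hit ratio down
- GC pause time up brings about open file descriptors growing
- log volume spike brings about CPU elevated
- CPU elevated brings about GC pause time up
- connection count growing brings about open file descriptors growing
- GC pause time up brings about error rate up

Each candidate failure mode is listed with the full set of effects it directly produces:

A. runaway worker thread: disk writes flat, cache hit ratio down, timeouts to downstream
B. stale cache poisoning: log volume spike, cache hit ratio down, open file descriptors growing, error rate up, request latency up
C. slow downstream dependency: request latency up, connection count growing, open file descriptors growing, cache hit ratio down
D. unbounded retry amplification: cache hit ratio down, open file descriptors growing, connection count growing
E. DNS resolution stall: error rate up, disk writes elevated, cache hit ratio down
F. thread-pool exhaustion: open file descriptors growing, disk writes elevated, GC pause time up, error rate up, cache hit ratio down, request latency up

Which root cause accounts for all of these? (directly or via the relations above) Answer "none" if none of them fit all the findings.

none

For each candidate, compare predicted effects to what was observed:
(A) runaway worker thread — fails on open file descriptors growing, connection count growing, disk writes elevated, error rate up, request latency up (predicts disk writes flat, not disk writes elevated)
(B) stale cache poisoning — does not account for connection count growing, disk writes elevated
(C) slow downstream dependency — does not account for disk writes elevated, error rate up
(D) unbounded retry amplification — does not account for disk writes elevated, error rate up, request latency up
(E) DNS resolution stall — open file descriptors growing -; connection count growing -; disk writes elevated +; cache hit ratio down +; error rate up +; request latency up -
(F) thread-pool exhaustion — open file descriptors growing +; connection count growing -; disk writes elevated +; cache hit ratio down +; error rate up +; request latency up +
Every candidate fails on at least one observation.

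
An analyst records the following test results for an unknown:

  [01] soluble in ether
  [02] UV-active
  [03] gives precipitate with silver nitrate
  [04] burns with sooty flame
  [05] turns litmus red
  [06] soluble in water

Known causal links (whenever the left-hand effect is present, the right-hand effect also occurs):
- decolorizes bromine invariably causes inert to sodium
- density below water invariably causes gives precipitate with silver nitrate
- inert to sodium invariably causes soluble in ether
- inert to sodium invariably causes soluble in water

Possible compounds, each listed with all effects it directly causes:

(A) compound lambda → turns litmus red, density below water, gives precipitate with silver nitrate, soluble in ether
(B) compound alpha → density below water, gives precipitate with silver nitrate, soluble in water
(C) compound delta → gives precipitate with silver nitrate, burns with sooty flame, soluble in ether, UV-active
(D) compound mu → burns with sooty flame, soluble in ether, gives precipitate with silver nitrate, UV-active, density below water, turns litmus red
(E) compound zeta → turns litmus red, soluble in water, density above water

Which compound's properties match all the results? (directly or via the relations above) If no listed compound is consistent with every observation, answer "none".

none

Per-candidate check:
(A) compound lambda — soluble in ether match; UV-active miss; gives precipitate with silver nitrate match; burns with sooty flame miss; turns litmus red match; soluble in water miss
(B) compound alpha — does not account for soluble in ether, UV-active, burns with sooty flame, turns litmus red
(C) compound delta — soluble in ether match; UV-active match; gives precipitate with silver nitrate match; burns with sooty flame match; turns litmus red miss; soluble in water miss
(D) compound mu — does not account for soluble in water
(E) compound zeta — does not account for soluble in ether, UV-active, gives precipitate with silver nitrate, burns with sooty flame
None of the listed candidates fits everything.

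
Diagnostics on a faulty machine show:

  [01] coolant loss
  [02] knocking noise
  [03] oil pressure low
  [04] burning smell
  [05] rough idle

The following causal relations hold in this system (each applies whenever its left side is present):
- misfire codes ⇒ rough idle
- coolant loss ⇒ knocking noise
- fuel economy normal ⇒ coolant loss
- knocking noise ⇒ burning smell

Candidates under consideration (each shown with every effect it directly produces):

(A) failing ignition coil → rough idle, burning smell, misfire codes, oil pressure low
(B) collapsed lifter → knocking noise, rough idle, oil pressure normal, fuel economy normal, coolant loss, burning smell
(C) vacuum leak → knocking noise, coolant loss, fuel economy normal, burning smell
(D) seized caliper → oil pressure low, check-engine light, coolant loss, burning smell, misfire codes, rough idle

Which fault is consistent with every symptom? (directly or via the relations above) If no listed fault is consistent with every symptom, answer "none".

D

For each candidate, compare predicted effects to what was observed:
(A) failing ignition coil — coolant loss ✗; knocking noise ✗; oil pressure low ✓; burning smell ✓; rough idle ✓
(B) collapsed lifter — fails on oil pressure low (predicts oil pressure normal, not oil pressure low)
(C) vacuum leak — does not account for oil pressure low, rough idle
(D) seized caliper — coolant loss ✓; knocking noise ✓ (via coolant loss → knocking noise); oil pressure low ✓; burning smell ✓; rough idle ✓
(D) alone accounts for all the evidence.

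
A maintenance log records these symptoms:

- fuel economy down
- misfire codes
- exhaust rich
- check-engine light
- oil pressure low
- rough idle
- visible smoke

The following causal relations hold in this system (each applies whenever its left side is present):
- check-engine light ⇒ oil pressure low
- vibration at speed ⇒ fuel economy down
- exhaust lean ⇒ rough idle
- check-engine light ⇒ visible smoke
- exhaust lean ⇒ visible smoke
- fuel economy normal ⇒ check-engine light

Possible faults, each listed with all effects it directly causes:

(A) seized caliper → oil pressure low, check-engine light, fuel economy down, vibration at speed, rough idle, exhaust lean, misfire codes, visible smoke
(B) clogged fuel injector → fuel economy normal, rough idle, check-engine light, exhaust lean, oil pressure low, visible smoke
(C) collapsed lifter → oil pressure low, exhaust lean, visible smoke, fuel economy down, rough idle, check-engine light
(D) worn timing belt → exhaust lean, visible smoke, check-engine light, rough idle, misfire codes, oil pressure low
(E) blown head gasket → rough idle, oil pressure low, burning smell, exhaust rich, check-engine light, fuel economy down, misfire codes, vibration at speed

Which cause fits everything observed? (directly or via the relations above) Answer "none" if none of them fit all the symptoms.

Per-candidate check:
(A) seized caliper — fuel economy down +; misfire codes +; exhaust rich -; check-engine light +; oil pressure low +; rough idle +; visible smoke +
(B) clogged fuel injector — fails on fuel economy down, misfire codes, exhaust rich (predicts fuel economy normal, not fuel economy down; predicts exhaust lean, not exhaust rich)
(C) collapsed lifter — fuel economy down +; misfire codes -; exhaust rich -; check-engine light +; oil pressure low +; rough idle +; visible smoke +
(D) worn timing belt — fuel economy down -; misfire codes +; exhaust rich -; check-engine light +; oil pressure low +; rough idle +; visible smoke +
(E) blown head gasket — accounts for every observation (visible smoke via check-engine light → visible smoke)
(E) alone accounts for all the evidence.

E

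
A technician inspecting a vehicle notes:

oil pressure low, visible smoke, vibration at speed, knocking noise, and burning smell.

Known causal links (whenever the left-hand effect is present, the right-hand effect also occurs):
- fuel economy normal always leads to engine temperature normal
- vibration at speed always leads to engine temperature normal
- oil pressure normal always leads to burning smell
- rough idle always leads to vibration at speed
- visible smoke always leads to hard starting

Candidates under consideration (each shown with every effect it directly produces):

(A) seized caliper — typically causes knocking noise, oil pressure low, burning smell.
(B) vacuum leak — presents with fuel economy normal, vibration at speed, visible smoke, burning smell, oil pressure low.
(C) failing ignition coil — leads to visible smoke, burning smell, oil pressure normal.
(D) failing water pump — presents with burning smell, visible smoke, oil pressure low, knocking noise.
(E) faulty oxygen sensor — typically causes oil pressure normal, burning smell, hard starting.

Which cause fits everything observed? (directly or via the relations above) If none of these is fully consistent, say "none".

Per-candidate check:
(A) seized caliper — does not account for visible smoke, vibration at speed
(B) vacuum leak — does not account for knocking noise
(C) failing ignition coil — oil pressure low -; visible smoke +; vibration at speed -; knocking noise -; burning smell +
(D) failing water pump — oil pressure low +; visible smoke +; vibration at speed -; knocking noise +; burning smell +
(E) faulty oxygen sensor — oil pressure low -; visible smoke -; vibration at speed -; knocking noise -; burning smell +
None of the listed candidates fits everything.

none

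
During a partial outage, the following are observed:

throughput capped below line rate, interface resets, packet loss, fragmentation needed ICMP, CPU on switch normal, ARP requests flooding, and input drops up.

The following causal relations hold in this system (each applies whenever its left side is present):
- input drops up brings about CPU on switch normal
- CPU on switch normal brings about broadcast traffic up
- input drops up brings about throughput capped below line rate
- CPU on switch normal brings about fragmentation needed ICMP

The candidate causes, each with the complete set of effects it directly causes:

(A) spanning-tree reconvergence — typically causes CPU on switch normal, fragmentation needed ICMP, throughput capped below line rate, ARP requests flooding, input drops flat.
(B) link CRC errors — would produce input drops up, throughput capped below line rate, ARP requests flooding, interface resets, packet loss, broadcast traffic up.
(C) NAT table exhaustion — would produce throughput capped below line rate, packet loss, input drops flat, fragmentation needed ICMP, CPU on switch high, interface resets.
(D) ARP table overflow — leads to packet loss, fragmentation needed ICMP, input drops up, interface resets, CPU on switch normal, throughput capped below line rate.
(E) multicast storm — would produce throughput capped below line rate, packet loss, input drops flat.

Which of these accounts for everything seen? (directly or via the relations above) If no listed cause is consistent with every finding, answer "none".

B

Checking each candidate against the observations:
(A) spanning-tree reconvergence — throughput capped below line rate yes; interface resets NO; packet loss NO; fragmentation needed ICMP yes; CPU on switch normal yes; ARP requests flooding yes; input drops up NO
(B) link CRC errors — accounts for every observation (fragmentation needed ICMP through input drops up → CPU on switch normal → fragmentation needed ICMP)
(C) NAT table exhaustion — throughput capped below line rate yes; interface resets yes; packet loss yes; fragmentation needed ICMP yes; CPU on switch normal NO; ARP requests flooding NO; input drops up NO
(D) ARP table overflow — does not account for ARP requests flooding
(E) multicast storm — fails on interface resets, fragmentation needed ICMP, CPU on switch normal, ARP requests flooding, input drops up (predicts input drops flat, not input drops up)
(B) is the only candidate with no mismatches.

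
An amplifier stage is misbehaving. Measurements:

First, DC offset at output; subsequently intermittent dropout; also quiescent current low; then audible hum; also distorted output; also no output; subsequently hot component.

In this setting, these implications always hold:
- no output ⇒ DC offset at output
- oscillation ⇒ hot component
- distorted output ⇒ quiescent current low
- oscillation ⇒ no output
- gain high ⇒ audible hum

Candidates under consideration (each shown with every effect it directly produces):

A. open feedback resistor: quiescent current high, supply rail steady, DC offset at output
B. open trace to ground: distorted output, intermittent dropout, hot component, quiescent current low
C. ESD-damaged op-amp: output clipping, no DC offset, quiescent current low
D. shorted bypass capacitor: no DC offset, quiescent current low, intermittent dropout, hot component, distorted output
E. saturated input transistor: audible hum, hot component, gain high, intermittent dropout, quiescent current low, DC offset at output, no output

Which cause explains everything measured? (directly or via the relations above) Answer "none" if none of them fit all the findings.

Testing each hypothesis:
(A) open feedback resistor — fails on intermittent dropout, quiescent current low, audible hum, distorted output, no output, hot component (predicts quiescent current high, not quiescent current low)
(B) open trace to ground — DC offset at output miss; intermittent dropout match; quiescent current low match; audible hum miss; distorted output match; no output miss; hot component match
(C) ESD-damaged op-amp — DC offset at output miss; intermittent dropout miss; quiescent current low match; audible hum miss; distorted output miss; no output miss; hot component miss
(D) shorted bypass capacitor — DC offset at output miss; intermittent dropout match; quiescent current low match; audible hum miss; distorted output match; no output miss; hot component match
(E) saturated input transistor — DC offset at output match; intermittent dropout match; quiescent current low match; audible hum match; distorted output miss; no output match; hot component match
Every candidate fails on at least one observation.

none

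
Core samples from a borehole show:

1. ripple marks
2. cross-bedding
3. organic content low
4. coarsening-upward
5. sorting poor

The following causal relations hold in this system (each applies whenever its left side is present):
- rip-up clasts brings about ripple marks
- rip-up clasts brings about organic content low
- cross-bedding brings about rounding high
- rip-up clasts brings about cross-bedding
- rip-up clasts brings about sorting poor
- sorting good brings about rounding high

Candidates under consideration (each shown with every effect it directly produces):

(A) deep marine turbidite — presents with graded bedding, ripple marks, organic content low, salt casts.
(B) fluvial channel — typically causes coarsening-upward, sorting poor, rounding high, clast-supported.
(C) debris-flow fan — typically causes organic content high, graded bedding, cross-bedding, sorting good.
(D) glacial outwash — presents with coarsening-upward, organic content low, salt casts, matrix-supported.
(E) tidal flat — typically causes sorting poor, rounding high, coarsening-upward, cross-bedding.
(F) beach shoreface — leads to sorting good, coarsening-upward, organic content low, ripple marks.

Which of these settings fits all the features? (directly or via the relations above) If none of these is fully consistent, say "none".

Checking each candidate against the observations:
(A) deep marine turbidite — ripple marks match; cross-bedding miss; organic content low match; coarsening-upward miss; sorting poor miss
(B) fluvial channel — does not account for ripple marks, cross-bedding, organic content low
(C) debris-flow fan — fails on ripple marks, organic content low, coarsening-upward, sorting poor (predicts organic content high, not organic content low; predicts sorting good, not sorting poor)
(D) glacial outwash — does not account for ripple marks, cross-bedding, sorting poor
(E) tidal flat — ripple marks miss; cross-bedding match; organic content low miss; coarsening-upward match; sorting poor match
(F) beach shoreface — fails on cross-bedding, sorting poor (predicts sorting good, not sorting poor)
Every candidate fails on at least one observation.

none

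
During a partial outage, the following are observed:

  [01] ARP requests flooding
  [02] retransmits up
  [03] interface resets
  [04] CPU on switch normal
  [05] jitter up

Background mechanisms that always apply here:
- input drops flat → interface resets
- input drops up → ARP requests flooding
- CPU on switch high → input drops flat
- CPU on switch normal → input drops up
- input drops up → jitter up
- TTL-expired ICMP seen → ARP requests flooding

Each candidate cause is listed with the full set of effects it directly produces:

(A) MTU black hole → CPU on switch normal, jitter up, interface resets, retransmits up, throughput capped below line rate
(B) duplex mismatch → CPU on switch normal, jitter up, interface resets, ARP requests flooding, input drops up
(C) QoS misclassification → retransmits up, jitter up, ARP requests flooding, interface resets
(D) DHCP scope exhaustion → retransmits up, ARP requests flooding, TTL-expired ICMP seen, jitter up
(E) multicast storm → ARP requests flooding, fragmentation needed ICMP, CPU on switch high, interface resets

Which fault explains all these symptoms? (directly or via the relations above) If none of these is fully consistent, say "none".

Testing each hypothesis:
(A) MTU black hole — ARP requests flooding match (by CPU on switch normal → input drops up → ARP requests flooding); retransmits up match; interface resets match; CPU on switch normal match; jitter up match
(B) duplex mismatch — ARP requests flooding match; retransmits up miss; interface resets match; CPU on switch normal match; jitter up match
(C) QoS misclassification — does not account for CPU on switch normal
(D) DHCP scope exhaustion — ARP requests flooding match; retransmits up match; interface resets miss; CPU on switch normal miss; jitter up match
(E) multicast storm — ARP requests flooding match; retransmits up miss; interface resets match; CPU on switch normal miss; jitter up miss
Only (A) is consistent with every observation.

A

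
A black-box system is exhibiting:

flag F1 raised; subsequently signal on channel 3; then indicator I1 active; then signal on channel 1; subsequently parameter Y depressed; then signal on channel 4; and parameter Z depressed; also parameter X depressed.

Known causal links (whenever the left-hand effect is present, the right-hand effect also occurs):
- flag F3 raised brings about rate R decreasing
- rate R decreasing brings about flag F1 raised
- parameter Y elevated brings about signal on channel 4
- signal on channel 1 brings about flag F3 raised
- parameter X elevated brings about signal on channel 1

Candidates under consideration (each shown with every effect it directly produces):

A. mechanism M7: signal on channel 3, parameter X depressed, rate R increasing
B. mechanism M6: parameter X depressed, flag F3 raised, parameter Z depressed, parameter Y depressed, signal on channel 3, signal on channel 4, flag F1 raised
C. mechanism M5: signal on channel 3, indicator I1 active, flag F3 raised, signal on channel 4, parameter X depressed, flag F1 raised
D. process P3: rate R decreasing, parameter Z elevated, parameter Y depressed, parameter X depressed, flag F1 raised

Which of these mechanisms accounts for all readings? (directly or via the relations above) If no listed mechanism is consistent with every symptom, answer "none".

none

Per-candidate check:
(A) mechanism M7 — flag F1 raised NO; signal on channel 3 yes; indicator I1 active NO; signal on channel 1 NO; parameter Y depressed NO; signal on channel 4 NO; parameter Z depressed NO; parameter X depressed yes
(B) mechanism M6 — flag F1 raised yes; signal on channel 3 yes; indicator I1 active NO; signal on channel 1 NO; parameter Y depressed yes; signal on channel 4 yes; parameter Z depressed yes; parameter X depressed yes
(C) mechanism M5 — does not account for signal on channel 1, parameter Y depressed, parameter Z depressed
(D) process P3 — fails on signal on channel 3, indicator I1 active, signal on channel 1, signal on channel 4, parameter Z depressed (predicts parameter Z elevated, not parameter Z depressed)
None of the listed candidates fits everything.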